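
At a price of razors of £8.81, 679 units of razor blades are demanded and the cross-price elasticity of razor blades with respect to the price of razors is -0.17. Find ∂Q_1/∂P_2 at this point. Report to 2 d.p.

ε = (∂Q_1/∂P_2)·(P_2/Q_1) ⇒ ∂Q_1/∂P_2 = ε·Q_1/P_2 = -0.17 × 679/8.81 ≈ -13.10.

-13.10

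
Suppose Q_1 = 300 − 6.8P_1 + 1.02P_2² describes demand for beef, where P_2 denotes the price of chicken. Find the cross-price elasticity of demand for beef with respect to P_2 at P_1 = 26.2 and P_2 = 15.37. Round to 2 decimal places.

1.33

At P_1 = 26.2 and P_2 = 15.37: Q_1 = 362.802.
∂Q_1/∂P_2 = 2.04P_2 = 2.04(15.37) = 31.3548.
ε = (∂Q_1/∂P_2)(P_2/Q_1) = 31.3548 × (15.37/362.802) ≈ 1.33.
ε > 0: substitutes.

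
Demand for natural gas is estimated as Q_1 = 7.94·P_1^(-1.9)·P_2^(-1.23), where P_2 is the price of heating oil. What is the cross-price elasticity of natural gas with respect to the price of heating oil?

-1.23

In a log-linear (constant-elasticity) demand function, the coefficient on the exponent of P_2 is the cross-price elasticity.
ε = -1.23. Negative, so natural gas and heating oil are complements.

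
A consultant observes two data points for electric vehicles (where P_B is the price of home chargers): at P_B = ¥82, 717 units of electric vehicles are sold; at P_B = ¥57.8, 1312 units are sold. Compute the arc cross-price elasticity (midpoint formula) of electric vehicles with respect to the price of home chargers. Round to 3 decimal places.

-1.694

ΔQ_A = 1312 − 717 = 595; ΔP_B = 57.8 − 82 = -24.2.
Midpoints: Q̄_A = 1014.5, P̄_B = 69.90.
ε = (ΔQ_A/Q̄_A)/(ΔP_B/P̄_B) = (595/1014.5)/(-24.2/69.90) ≈ -1.694.
ε < 0: electric vehicles and home chargers are complements.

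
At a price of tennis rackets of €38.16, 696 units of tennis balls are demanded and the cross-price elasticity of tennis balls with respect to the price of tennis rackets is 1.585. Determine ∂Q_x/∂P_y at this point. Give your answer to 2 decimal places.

28.91

ε = (∂Q_x/∂P_y)·(P_y/Q_x) ⇒ ∂Q_x/∂P_y = ε·Q_x/P_y = 1.585 × 696/38.16 ≈ 28.91.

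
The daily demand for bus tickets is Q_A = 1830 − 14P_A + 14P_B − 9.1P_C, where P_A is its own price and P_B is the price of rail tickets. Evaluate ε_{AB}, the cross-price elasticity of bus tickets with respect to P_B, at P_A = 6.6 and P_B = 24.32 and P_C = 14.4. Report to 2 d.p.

At P_A = 6.6 and P_B = 24.32 and P_C = 14.4: Q_A = 1947.04.
∂Q_A/∂P_B = 14.
ε = (∂Q_A/∂P_B)(P_B/Q_A) = 14 × (24.32/1947.04) ≈ 0.17.

0.17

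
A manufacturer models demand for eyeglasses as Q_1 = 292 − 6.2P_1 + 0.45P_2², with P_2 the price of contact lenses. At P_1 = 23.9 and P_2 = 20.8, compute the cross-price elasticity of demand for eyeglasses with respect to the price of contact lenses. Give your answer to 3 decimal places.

At P_1 = 23.9 and P_2 = 20.8: Q_1 = 338.508.
∂Q_1/∂P_2 = 0.9P_2 = 0.9(20.8) = 18.7200.
ε = (∂Q_1/∂P_2)(P_2/Q_1) = 18.7200 × (20.8/338.508) ≈ 1.150.

1.150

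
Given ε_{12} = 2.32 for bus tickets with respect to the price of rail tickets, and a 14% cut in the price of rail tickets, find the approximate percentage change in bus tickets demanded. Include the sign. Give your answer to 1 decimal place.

%ΔQ ≈ ε × %ΔP of rail tickets = 2.32 × (-14%) = -32.5%.

-32.5%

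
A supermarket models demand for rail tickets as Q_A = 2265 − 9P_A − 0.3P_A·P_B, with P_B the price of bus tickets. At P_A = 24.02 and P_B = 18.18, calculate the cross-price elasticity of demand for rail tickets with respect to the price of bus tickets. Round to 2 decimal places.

-0.07

At P_A = 24.02 and P_B = 18.18: Q_A = 1917.815.
∂Q_A/∂P_B = -0.3P_A = -0.3(24.02) = -7.2060.
ε = (∂Q_A/∂P_B)(P_B/Q_A) = -7.2060 × (18.18/1917.815) ≈ -0.07.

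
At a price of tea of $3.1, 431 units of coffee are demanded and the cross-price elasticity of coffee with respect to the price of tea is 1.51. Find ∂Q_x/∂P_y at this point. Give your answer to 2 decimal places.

ε = (∂Q_x/∂P_y)·(P_y/Q_x) ⇒ ∂Q_x/∂P_y = ε·Q_x/P_y = 1.51 × 431/3.1 ≈ 209.94.

209.94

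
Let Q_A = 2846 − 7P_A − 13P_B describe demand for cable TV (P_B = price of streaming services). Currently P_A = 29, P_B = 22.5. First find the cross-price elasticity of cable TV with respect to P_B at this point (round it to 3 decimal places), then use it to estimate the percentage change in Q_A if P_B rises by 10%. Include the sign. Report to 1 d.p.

At P_A = 29, P_B = 22.5: Q_A = 2350.5.
∂Q_A/∂P_B = -13.
ε = (∂Q_A/∂P_B)(P_B/Q_A) = -13.0000 × 22.5/2350.5 ≈ -0.124.
%ΔQ_A ≈ ε × %ΔP_B = -0.124 × (10%) = -1.2%.

-1.2%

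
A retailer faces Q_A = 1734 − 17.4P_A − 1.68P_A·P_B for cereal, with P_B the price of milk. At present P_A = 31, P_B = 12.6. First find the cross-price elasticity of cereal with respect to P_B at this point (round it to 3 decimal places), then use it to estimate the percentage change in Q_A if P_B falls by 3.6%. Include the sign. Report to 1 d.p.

4.4%

At P_A = 31, P_B = 12.6: Q_A = 538.392.
∂Q_A/∂P_B = -1.68P_A = -52.0800.
ε = (∂Q_A/∂P_B)(P_B/Q_A) = -52.0800 × 12.6/538.392 ≈ -1.219.
%ΔQ_A ≈ ε × %ΔP_B = -1.219 × (-3.6%) = 4.4%.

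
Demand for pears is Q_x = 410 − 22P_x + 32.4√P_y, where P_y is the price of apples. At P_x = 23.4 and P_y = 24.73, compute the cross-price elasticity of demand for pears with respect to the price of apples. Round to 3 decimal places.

At P_x = 23.4 and P_y = 24.73: Q_x = 56.323.
∂Q_x/∂P_y = 32.4/(2√P_y) = 32.4/(2√24.73) = 3.2576.
ε = (∂Q_x/∂P_y)(P_y/Q_x) = 3.2576 × (24.73/56.323) ≈ 1.430.

1.430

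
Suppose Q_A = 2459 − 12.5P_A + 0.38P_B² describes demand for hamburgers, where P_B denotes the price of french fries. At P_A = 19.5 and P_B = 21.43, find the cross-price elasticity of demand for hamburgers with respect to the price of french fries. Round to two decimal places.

At P_A = 19.5 and P_B = 21.43: Q_A = 2389.763.
∂Q_A/∂P_B = 0.76P_B = 0.76(21.43) = 16.2868.
ε = (∂Q_A/∂P_B)(P_B/Q_A) = 16.2868 × (21.43/2389.763) ≈ 0.15.

0.15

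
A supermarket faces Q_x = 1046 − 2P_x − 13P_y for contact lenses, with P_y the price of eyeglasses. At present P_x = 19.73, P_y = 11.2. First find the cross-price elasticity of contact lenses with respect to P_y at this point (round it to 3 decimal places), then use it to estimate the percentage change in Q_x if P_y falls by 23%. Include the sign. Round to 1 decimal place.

3.9%

At P_x = 19.73, P_y = 11.2: Q_x = 860.94.
∂Q_x/∂P_y = -13.
ε = (∂Q_x/∂P_y)(P_y/Q_x) = -13.0000 × 11.2/860.94 ≈ -0.169.
%ΔQ_x ≈ ε × %ΔP_y = -0.169 × (-23%) = 3.9%.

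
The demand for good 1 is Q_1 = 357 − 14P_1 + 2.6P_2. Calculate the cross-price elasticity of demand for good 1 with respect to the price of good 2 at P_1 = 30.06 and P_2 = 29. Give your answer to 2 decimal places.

6.52

At P_1 = 30.06 and P_2 = 29: Q_1 = 11.56.
∂Q_1/∂P_2 = 2.6.
ε = (∂Q_1/∂P_2)(P_2/Q_1) = 2.6 × (29/11.56) ≈ 6.52.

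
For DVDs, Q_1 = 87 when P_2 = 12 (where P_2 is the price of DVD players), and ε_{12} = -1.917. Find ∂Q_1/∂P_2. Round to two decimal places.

ε = (∂Q_1/∂P_2)·(P_2/Q_1) ⇒ ∂Q_1/∂P_2 = ε·Q_1/P_2 = -1.917 × 87/12 ≈ -13.90.

-13.90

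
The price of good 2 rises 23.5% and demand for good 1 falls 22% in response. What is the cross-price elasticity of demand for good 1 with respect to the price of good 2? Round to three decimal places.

-0.936

ε = (%ΔQ of good 1) / (%ΔP of good 2) = (-22%) / (23.5%) ≈ -0.936.
Negative cross-price elasticity: complements.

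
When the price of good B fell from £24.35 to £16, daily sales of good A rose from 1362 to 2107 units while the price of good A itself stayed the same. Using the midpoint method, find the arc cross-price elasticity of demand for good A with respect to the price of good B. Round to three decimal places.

ΔQ_A = 2107 − 1362 = 745; ΔP_B = 16 − 24.35 = -8.35.
Midpoints: Q̄_A = 1734.5, P̄_B = 20.18.
ε = (ΔQ_A/Q̄_A)/(ΔP_B/P̄_B) = (745/1734.5)/(-8.35/20.18) ≈ -1.038.
ε < 0: good A and good B are complements.

-1.038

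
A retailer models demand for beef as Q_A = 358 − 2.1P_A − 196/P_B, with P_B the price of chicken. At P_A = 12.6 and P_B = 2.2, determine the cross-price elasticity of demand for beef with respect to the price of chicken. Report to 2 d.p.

0.37

At P_A = 12.6 and P_B = 2.2: Q_A = 242.449.
∂Q_A/∂P_B = 196/P_B² = 40.4959.
ε = (∂Q_A/∂P_B)(P_B/Q_A) = 40.4959 × (2.2/242.449) ≈ 0.37.
ε > 0: substitutes.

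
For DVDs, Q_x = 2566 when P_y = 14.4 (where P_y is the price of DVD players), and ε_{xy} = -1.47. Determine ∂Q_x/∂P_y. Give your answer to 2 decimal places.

ε = (∂Q_x/∂P_y)·(P_y/Q_x) ⇒ ∂Q_x/∂P_y = ε·Q_x/P_y = -1.47 × 2566/14.4 ≈ -261.95.

-261.95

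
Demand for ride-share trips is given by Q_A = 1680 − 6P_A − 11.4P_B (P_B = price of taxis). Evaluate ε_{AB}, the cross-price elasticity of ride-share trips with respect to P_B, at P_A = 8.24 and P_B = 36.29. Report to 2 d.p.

-0.34

At P_A = 8.24 and P_B = 36.29: Q_A = 1216.854.
∂Q_A/∂P_B = -11.4.
ε = (∂Q_A/∂P_B)(P_B/Q_A) = -11.4 × (36.29/1216.854) ≈ -0.34.
Since ε < 0, ride-share trips and taxis are complements.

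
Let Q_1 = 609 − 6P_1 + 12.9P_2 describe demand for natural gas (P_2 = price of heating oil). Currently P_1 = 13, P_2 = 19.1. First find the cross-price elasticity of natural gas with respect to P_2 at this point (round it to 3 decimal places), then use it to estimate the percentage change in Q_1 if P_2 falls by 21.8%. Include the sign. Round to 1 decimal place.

-6.9%

At P_1 = 13, P_2 = 19.1: Q_1 = 777.39.
∂Q_1/∂P_2 = 12.9.
ε = (∂Q_1/∂P_2)(P_2/Q_1) = 12.9000 × 19.1/777.39 ≈ 0.317.
%ΔQ_1 ≈ ε × %ΔP_2 = 0.317 × (-21.8%) = -6.9%.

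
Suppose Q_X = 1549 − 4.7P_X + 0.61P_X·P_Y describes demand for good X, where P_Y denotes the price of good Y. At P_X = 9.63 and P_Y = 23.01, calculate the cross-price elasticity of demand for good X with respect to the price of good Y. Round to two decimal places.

0.08

At P_X = 9.63 and P_Y = 23.01: Q_X = 1638.907.
∂Q_X/∂P_Y = 0.61P_X = 0.61(9.63) = 5.8743.
ε = (∂Q_X/∂P_Y)(P_Y/Q_X) = 5.8743 × (23.01/1638.907) ≈ 0.08.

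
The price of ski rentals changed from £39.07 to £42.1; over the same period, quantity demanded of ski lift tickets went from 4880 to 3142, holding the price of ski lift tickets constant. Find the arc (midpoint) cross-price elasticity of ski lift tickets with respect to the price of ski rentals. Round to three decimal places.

-5.804

ΔQ_A = 3142 − 4880 = -1738; ΔP_B = 42.1 − 39.07 = 3.03.
Midpoints: Q̄_A = 4011.0, P̄_B = 40.59.
ε = (ΔQ_A/Q̄_A)/(ΔP_B/P̄_B) = (-1738/4011.0)/(3.03/40.59) ≈ -5.804.
ε < 0: ski lift tickets and ski rentals are complements.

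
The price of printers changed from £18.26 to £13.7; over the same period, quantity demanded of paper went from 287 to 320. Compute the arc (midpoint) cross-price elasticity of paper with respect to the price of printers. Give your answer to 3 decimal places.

-0.381

ΔQ_A = 320 − 287 = 33; ΔP_B = 13.7 − 18.26 = -4.56.
Midpoints: Q̄_A = 303.5, P̄_B = 15.98.
ε = (ΔQ_A/Q̄_A)/(ΔP_B/P̄_B) = (33/303.5)/(-4.56/15.98) ≈ -0.381.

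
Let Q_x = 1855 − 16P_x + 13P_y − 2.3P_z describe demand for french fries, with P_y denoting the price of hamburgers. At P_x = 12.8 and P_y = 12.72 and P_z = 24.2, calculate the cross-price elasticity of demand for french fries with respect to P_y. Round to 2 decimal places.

At P_x = 12.8 and P_y = 12.72 and P_z = 24.2: Q_x = 1759.9.
∂Q_x/∂P_y = 13.
ε = (∂Q_x/∂P_y)(P_y/Q_x) = 13 × (12.72/1759.9) ≈ 0.09.
Since ε > 0, french fries and hamburgers are substitutes.

0.09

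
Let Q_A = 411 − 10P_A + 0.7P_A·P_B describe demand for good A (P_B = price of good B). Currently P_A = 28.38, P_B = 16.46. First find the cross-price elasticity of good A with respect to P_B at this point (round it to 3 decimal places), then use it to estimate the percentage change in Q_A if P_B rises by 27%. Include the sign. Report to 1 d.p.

At P_A = 28.38, P_B = 16.46: Q_A = 454.194.
∂Q_A/∂P_B = 0.7P_A = 19.8660.
ε = (∂Q_A/∂P_B)(P_B/Q_A) = 19.8660 × 16.46/454.194 ≈ 0.720.
%ΔQ_A ≈ ε × %ΔP_B = 0.720 × (27%) = 19.4%.

19.4%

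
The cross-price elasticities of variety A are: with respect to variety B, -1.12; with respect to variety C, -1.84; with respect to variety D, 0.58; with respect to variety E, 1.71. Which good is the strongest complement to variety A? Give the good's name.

Complements have ε < 0. The most negative value is -1.84 (variety C).

variety C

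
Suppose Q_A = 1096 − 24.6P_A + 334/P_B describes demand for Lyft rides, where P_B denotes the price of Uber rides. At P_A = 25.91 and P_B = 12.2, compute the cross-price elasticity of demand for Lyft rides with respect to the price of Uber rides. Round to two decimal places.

-0.06

At P_A = 25.91 and P_B = 12.2: Q_A = 485.991.
∂Q_A/∂P_B = −334/P_B² = -2.2440.
ε = (∂Q_A/∂P_B)(P_B/Q_A) = -2.2440 × (12.2/485.991) ≈ -0.06.
ε < 0: complements.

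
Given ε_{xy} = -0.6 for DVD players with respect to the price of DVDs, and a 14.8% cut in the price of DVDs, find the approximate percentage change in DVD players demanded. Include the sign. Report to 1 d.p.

8.9%

%ΔQ ≈ ε × %ΔP of DVDs = -0.6 × (-14.8%) = 8.9%.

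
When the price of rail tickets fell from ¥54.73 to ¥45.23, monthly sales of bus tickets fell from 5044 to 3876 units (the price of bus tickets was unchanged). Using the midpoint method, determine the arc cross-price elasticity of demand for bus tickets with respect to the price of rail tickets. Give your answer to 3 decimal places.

ΔQ_A = 3876 − 5044 = -1168; ΔP_B = 45.23 − 54.73 = -9.5.
Midpoints: Q̄_A = 4460.0, P̄_B = 49.98.
ε = (ΔQ_A/Q̄_A)/(ΔP_B/P̄_B) = (-1168/4460.0)/(-9.5/49.98) ≈ 1.378.

1.378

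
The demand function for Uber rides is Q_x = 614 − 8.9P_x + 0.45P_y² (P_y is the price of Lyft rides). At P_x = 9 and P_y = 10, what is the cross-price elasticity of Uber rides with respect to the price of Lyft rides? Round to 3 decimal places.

0.155

At P_x = 9 and P_y = 10: Q_x = 578.9.
∂Q_x/∂P_y = 0.9P_y = 0.9(10) = 9.0000.
ε = (∂Q_x/∂P_y)(P_y/Q_x) = 9.0000 × (10/578.9) ≈ 0.155.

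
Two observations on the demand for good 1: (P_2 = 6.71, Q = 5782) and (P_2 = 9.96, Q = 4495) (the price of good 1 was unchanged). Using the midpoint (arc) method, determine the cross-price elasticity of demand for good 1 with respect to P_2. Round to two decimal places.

ΔQ_1 = 4495 − 5782 = -1287; ΔP_2 = 9.96 − 6.71 = 3.25.
Midpoints: Q̄_1 = 5138.5, P̄_2 = 8.34.
ε = (ΔQ_1/Q̄_1)/(ΔP_2/P̄_2) = (-1287/5138.5)/(3.25/8.34) ≈ -0.64.
ε < 0: good 1 and good 2 are complements.

-0.64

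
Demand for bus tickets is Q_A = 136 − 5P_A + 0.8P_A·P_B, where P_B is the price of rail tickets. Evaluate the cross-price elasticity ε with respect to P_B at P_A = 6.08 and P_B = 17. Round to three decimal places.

0.439

At P_A = 6.08 and P_B = 17: Q_A = 188.288.
∂Q_A/∂P_B = 0.8P_A = 0.8(6.08) = 4.8640.
ε = (∂Q_A/∂P_B)(P_B/Q_A) = 4.8640 × (17/188.288) ≈ 0.439.
ε > 0: substitutes.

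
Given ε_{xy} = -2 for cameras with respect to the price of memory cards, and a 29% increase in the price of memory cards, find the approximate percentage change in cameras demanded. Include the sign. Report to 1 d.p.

-58.0%

%ΔQ ≈ ε × %ΔP of memory cards = -2 × (29%) = -58.0%.
Demand for cameras falls by about 58.0%.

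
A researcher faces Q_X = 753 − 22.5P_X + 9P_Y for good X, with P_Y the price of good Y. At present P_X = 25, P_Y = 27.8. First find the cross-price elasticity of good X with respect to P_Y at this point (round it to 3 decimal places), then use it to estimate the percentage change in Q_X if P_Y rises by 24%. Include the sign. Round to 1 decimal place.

13.6%

At P_X = 25, P_Y = 27.8: Q_X = 440.7.
∂Q_X/∂P_Y = 9.
ε = (∂Q_X/∂P_Y)(P_Y/Q_X) = 9.0000 × 27.8/440.7 ≈ 0.568.
%ΔQ_X ≈ ε × %ΔP_Y = 0.568 × (24%) = 13.6%.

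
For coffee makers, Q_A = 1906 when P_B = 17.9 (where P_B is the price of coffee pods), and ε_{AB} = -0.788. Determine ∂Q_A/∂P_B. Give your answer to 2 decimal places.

-83.91

ε = (∂Q_A/∂P_B)·(P_B/Q_A) ⇒ ∂Q_A/∂P_B = ε·Q_A/P_B = -0.788 × 1906/17.9 ≈ -83.91.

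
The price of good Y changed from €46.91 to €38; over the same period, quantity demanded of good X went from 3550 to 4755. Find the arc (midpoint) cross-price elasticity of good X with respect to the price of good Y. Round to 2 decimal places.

ΔQ_X = 4755 − 3550 = 1205; ΔP_Y = 38 − 46.91 = -8.91.
Midpoints: Q̄_X = 4152.5, P̄_Y = 42.45.
ε = (ΔQ_X/Q̄_X)/(ΔP_Y/P̄_Y) = (1205/4152.5)/(-8.91/42.45) ≈ -1.38.

-1.38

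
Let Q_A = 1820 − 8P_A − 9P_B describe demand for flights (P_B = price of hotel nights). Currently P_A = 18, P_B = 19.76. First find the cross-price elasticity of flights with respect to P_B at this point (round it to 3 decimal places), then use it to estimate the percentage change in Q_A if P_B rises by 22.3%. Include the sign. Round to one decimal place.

At P_A = 18, P_B = 19.76: Q_A = 1498.16.
∂Q_A/∂P_B = -9.
ε = (∂Q_A/∂P_B)(P_B/Q_A) = -9.0000 × 19.76/1498.16 ≈ -0.119.
%ΔQ_A ≈ ε × %ΔP_B = -0.119 × (22.3%) = -2.7%.

-2.7%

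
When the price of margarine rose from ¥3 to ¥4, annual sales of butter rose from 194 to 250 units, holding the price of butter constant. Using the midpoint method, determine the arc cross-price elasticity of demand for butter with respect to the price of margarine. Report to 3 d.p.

0.883

ΔQ_A = 250 − 194 = 56; ΔP_B = 4 − 3 = 1.
Midpoints: Q̄_A = 222.0, P̄_B = 3.50.
ε = (ΔQ_A/Q̄_A)/(ΔP_B/P̄_B) = (56/222.0)/(1/3.50) ≈ 0.883.
ε > 0: butter and margarine are substitutes.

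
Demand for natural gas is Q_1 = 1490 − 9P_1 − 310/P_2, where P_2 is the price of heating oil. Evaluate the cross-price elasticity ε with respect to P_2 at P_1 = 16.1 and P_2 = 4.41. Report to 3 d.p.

0.055

At P_1 = 16.1 and P_2 = 4.41: Q_1 = 1274.805.
∂Q_1/∂P_2 = 310/P_2² = 15.9399.
ε = (∂Q_1/∂P_2)(P_2/Q_1) = 15.9399 × (4.41/1274.805) ≈ 0.055.
ε > 0: substitutes.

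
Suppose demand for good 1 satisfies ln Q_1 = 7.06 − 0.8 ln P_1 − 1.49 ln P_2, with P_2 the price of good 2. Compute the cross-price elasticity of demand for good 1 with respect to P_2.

-1.49

In a log-linear (constant-elasticity) demand function, the coefficient on ln P_2 is the cross-price elasticity.
ε = -1.49. Negative, so good 1 and good 2 are complements.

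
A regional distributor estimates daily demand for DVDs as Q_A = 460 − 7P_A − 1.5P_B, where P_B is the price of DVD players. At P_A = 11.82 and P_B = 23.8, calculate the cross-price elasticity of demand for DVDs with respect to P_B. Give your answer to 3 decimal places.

-0.105

At P_A = 11.82 and P_B = 23.8: Q_A = 341.56.
∂Q_A/∂P_B = -1.5.
ε = (∂Q_A/∂P_B)(P_B/Q_A) = -1.5 × (23.8/341.56) ≈ -0.105.
Since ε < 0, DVDs and DVD players are complements.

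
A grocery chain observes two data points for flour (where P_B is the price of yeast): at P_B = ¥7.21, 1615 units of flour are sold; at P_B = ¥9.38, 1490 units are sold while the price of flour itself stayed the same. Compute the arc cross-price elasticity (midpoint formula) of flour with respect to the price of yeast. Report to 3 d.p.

ΔQ_A = 1490 − 1615 = -125; ΔP_B = 9.38 − 7.21 = 2.17.
Midpoints: Q̄_A = 1552.5, P̄_B = 8.29.
ε = (ΔQ_A/Q̄_A)/(ΔP_B/P̄_B) = (-125/1552.5)/(2.17/8.29) ≈ -0.308.
ε < 0: flour and yeast are complements.

-0.308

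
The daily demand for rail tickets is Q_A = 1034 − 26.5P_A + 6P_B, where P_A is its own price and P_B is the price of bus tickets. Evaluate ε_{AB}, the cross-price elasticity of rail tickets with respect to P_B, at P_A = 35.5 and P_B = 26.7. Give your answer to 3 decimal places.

0.632

At P_A = 35.5 and P_B = 26.7: Q_A = 253.45.
∂Q_A/∂P_B = 6.
ε = (∂Q_A/∂P_B)(P_B/Q_A) = 6 × (26.7/253.45) ≈ 0.632.
Since ε > 0, rail tickets and bus tickets are substitutes.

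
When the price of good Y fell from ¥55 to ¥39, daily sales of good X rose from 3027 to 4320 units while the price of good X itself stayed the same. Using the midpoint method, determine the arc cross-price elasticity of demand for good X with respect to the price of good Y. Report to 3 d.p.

-1.034

ΔQ_X = 4320 − 3027 = 1293; ΔP_Y = 39 − 55 = -16.
Midpoints: Q̄_X = 3673.5, P̄_Y = 47.00.
ε = (ΔQ_X/Q̄_X)/(ΔP_Y/P̄_Y) = (1293/3673.5)/(-16/47.00) ≈ -1.034.
ε < 0: good X and good Y are complements.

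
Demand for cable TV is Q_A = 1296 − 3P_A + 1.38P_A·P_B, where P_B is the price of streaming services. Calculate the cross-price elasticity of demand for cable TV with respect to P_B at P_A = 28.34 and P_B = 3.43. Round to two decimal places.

At P_A = 28.34 and P_B = 3.43: Q_A = 1345.125.
∂Q_A/∂P_B = 1.38P_A = 1.38(28.34) = 39.1092.
ε = (∂Q_A/∂P_B)(P_B/Q_A) = 39.1092 × (3.43/1345.125) ≈ 0.10.

0.10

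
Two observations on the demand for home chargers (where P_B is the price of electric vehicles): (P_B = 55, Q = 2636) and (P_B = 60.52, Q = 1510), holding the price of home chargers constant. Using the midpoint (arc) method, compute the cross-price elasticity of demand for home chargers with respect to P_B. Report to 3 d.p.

-5.684

ΔQ_A = 1510 − 2636 = -1126; ΔP_B = 60.52 − 55 = 5.52.
Midpoints: Q̄_A = 2073.0, P̄_B = 57.76.
ε = (ΔQ_A/Q̄_A)/(ΔP_B/P̄_B) = (-1126/2073.0)/(5.52/57.76) ≈ -5.684.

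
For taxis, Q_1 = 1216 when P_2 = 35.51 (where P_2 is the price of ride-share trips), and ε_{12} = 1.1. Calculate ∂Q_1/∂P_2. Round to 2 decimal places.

ε = (∂Q_1/∂P_2)·(P_2/Q_1) ⇒ ∂Q_1/∂P_2 = ε·Q_1/P_2 = 1.1 × 1216/35.51 ≈ 37.67.

37.67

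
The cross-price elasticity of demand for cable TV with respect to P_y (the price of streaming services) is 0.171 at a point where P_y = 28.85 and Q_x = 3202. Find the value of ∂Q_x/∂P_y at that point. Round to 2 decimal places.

ε = (∂Q_x/∂P_y)·(P_y/Q_x) ⇒ ∂Q_x/∂P_y = ε·Q_x/P_y = 0.171 × 3202/28.85 ≈ 18.98.

18.98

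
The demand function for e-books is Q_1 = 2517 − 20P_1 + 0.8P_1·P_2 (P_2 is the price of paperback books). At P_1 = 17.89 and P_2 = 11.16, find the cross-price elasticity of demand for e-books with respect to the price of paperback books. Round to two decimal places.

0.07

At P_1 = 17.89 and P_2 = 11.16: Q_1 = 2318.922.
∂Q_1/∂P_2 = 0.8P_1 = 0.8(17.89) = 14.3120.
ε = (∂Q_1/∂P_2)(P_2/Q_1) = 14.3120 × (11.16/2318.922) ≈ 0.07.
ε > 0: substitutes.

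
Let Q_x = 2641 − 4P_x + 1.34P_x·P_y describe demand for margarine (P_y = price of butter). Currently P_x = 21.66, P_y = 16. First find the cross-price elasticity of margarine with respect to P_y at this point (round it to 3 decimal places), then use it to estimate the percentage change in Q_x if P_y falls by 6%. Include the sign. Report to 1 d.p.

-0.9%

At P_x = 21.66, P_y = 16: Q_x = 3018.750.
∂Q_x/∂P_y = 1.34P_x = 29.0244.
ε = (∂Q_x/∂P_y)(P_y/Q_x) = 29.0244 × 16/3018.750 ≈ 0.154.
%ΔQ_x ≈ ε × %ΔP_y = 0.154 × (-6%) = -0.9%.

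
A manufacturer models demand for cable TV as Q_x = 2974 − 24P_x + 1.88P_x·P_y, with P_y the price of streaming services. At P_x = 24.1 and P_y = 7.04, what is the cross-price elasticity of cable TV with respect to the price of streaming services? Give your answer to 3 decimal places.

At P_x = 24.1 and P_y = 7.04: Q_x = 2714.568.
∂Q_x/∂P_y = 1.88P_x = 1.88(24.1) = 45.3080.
ε = (∂Q_x/∂P_y)(P_y/Q_x) = 45.3080 × (7.04/2714.568) ≈ 0.118.
ε > 0: substitutes.

0.118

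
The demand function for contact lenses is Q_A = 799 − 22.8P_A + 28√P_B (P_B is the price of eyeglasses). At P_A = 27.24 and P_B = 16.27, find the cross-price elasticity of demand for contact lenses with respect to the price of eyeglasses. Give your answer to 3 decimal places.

0.194

At P_A = 27.24 and P_B = 16.27: Q_A = 290.869.
∂Q_A/∂P_B = 28/(2√P_B) = 28/(2√16.27) = 3.4708.
ε = (∂Q_A/∂P_B)(P_B/Q_A) = 3.4708 × (16.27/290.869) ≈ 0.194.
ε > 0: substitutes.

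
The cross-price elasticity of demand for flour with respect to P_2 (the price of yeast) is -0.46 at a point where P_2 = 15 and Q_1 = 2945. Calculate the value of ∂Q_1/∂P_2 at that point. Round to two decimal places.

-90.31

ε = (∂Q_1/∂P_2)·(P_2/Q_1) ⇒ ∂Q_1/∂P_2 = ε·Q_1/P_2 = -0.46 × 2945/15 ≈ -90.31.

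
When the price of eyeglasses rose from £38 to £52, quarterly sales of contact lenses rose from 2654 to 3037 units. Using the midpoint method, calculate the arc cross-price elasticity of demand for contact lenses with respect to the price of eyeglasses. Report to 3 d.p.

ΔQ_A = 3037 − 2654 = 383; ΔP_B = 52 − 38 = 14.
Midpoints: Q̄_A = 2845.5, P̄_B = 45.00.
ε = (ΔQ_A/Q̄_A)/(ΔP_B/P̄_B) = (383/2845.5)/(14/45.00) ≈ 0.433.
ε > 0: contact lenses and eyeglasses are substitutes.

0.433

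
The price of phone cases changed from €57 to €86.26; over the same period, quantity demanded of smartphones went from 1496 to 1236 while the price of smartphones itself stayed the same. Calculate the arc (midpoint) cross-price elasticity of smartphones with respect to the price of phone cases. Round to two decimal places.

ΔQ_A = 1236 − 1496 = -260; ΔP_B = 86.26 − 57 = 29.26.
Midpoints: Q̄_A = 1366.0, P̄_B = 71.63.
ε = (ΔQ_A/Q̄_A)/(ΔP_B/P̄_B) = (-260/1366.0)/(29.26/71.63) ≈ -0.47.
ε < 0: smartphones and phone cases are complements.

-0.47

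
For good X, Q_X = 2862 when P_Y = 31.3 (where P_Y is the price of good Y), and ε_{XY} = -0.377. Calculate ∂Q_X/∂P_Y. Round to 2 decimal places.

ε = (∂Q_X/∂P_Y)·(P_Y/Q_X) ⇒ ∂Q_X/∂P_Y = ε·Q_X/P_Y = -0.377 × 2862/31.3 ≈ -34.47.

-34.47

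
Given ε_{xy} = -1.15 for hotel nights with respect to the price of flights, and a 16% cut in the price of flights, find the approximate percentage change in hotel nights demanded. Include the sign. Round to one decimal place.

18.4%

%ΔQ ≈ ε × %ΔP of flights = -1.15 × (-16%) = 18.4%.
Demand for hotel nights rises by about 18.4%.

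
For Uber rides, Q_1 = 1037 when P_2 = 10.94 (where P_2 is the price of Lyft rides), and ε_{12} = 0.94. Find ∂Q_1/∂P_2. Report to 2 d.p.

89.10

ε = (∂Q_1/∂P_2)·(P_2/Q_1) ⇒ ∂Q_1/∂P_2 = ε·Q_1/P_2 = 0.94 × 1037/10.94 ≈ 89.10.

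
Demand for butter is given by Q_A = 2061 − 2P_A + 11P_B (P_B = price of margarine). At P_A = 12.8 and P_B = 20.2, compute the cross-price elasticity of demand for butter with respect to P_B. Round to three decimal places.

0.098

At P_A = 12.8 and P_B = 20.2: Q_A = 2257.6.
∂Q_A/∂P_B = 11.
ε = (∂Q_A/∂P_B)(P_B/Q_A) = 11 × (20.2/2257.6) ≈ 0.098.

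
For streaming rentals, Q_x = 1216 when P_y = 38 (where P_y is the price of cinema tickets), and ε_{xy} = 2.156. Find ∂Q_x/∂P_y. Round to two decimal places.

68.99

ε = (∂Q_x/∂P_y)·(P_y/Q_x) ⇒ ∂Q_x/∂P_y = ε·Q_x/P_y = 2.156 × 1216/38 ≈ 68.99.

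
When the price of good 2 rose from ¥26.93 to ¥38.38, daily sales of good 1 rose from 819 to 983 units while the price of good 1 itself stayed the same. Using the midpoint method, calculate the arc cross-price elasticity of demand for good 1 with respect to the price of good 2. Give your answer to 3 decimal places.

ΔQ_1 = 983 − 819 = 164; ΔP_2 = 38.38 − 26.93 = 11.45.
Midpoints: Q̄_1 = 901.0, P̄_2 = 32.66.
ε = (ΔQ_1/Q̄_1)/(ΔP_2/P̄_2) = (164/901.0)/(11.45/32.66) ≈ 0.519.
ε > 0: good 1 and good 2 are substitutes.

0.519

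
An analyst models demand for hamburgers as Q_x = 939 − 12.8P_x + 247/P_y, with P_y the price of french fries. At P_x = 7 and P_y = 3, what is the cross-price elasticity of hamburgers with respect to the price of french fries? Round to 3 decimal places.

At P_x = 7 and P_y = 3: Q_x = 931.733.
∂Q_x/∂P_y = −247/P_y² = -27.4444.
ε = (∂Q_x/∂P_y)(P_y/Q_x) = -27.4444 × (3/931.733) ≈ -0.088.

-0.088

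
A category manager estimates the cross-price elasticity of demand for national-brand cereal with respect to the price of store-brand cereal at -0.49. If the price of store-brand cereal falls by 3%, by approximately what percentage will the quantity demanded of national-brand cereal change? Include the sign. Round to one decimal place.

1.5%

%ΔQ ≈ ε × %ΔP of store-brand cereal = -0.49 × (-3%) = 1.5%.
Demand for national-brand cereal rises by about 1.5%.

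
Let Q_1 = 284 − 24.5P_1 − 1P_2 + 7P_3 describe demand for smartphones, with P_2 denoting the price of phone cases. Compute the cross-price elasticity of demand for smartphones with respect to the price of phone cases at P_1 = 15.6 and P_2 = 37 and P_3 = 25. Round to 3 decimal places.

-0.930

At P_1 = 15.6 and P_2 = 37 and P_3 = 25: Q_1 = 39.8.
∂Q_1/∂P_2 = -1.
ε = (∂Q_1/∂P_2)(P_2/Q_1) = -1 × (37/39.8) ≈ -0.930.
Since ε < 0, smartphones and phone cases are complements.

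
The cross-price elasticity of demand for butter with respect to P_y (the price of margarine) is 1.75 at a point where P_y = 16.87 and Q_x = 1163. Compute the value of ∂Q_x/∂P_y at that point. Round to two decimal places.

ε = (∂Q_x/∂P_y)·(P_y/Q_x) ⇒ ∂Q_x/∂P_y = ε·Q_x/P_y = 1.75 × 1163/16.87 ≈ 120.64.

120.64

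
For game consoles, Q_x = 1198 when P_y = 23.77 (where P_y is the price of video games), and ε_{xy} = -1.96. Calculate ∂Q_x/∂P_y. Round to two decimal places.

-98.78

ε = (∂Q_x/∂P_y)·(P_y/Q_x) ⇒ ∂Q_x/∂P_y = ε·Q_x/P_y = -1.96 × 1198/23.77 ≈ -98.78.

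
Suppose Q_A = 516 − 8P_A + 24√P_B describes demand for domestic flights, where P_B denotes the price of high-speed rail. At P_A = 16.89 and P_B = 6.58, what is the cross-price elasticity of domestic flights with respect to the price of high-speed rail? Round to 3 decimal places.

At P_A = 16.89 and P_B = 6.58: Q_A = 442.444.
∂Q_A/∂P_B = 24/(2√P_B) = 24/(2√6.58) = 4.6781.
ε = (∂Q_A/∂P_B)(P_B/Q_A) = 4.6781 × (6.58/442.444) ≈ 0.070.

0.070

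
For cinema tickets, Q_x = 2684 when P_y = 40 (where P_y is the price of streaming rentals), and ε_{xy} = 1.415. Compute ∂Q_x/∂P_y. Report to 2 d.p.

ε = (∂Q_x/∂P_y)·(P_y/Q_x) ⇒ ∂Q_x/∂P_y = ε·Q_x/P_y = 1.415 × 2684/40 ≈ 94.95.

94.95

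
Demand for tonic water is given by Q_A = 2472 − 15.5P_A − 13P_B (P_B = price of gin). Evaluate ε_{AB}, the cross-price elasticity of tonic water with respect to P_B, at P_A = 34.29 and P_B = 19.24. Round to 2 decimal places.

-0.15

At P_A = 34.29 and P_B = 19.24: Q_A = 1690.385.
∂Q_A/∂P_B = -13.
ε = (∂Q_A/∂P_B)(P_B/Q_A) = -13 × (19.24/1690.385) ≈ -0.15.
Since ε < 0, tonic water and gin are complements.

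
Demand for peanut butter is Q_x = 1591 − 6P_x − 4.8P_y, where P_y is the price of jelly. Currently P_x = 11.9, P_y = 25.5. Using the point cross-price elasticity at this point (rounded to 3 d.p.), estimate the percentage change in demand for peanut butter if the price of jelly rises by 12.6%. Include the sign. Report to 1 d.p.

At P_x = 11.9, P_y = 25.5: Q_x = 1397.2.
∂Q_x/∂P_y = -4.8.
ε = (∂Q_x/∂P_y)(P_y/Q_x) = -4.8000 × 25.5/1397.2 ≈ -0.088.
%ΔQ_x ≈ ε × %ΔP_y = -0.088 × (12.6%) = -1.1%.

-1.1%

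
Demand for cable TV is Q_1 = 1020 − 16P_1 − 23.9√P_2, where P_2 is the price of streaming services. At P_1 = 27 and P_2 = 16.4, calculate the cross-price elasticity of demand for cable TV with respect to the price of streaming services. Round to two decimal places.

At P_1 = 27 and P_2 = 16.4: Q_1 = 491.212.
∂Q_1/∂P_2 = -23.9/(2√P_2) = -23.9/(2√16.4) = -2.9508.
ε = (∂Q_1/∂P_2)(P_2/Q_1) = -2.9508 × (16.4/491.212) ≈ -0.10.

-0.10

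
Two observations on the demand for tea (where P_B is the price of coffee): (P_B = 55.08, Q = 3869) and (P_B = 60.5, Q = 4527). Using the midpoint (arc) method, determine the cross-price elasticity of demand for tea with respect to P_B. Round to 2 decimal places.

ΔQ_A = 4527 − 3869 = 658; ΔP_B = 60.5 − 55.08 = 5.42.
Midpoints: Q̄_A = 4198.0, P̄_B = 57.79.
ε = (ΔQ_A/Q̄_A)/(ΔP_B/P̄_B) = (658/4198.0)/(5.42/57.79) ≈ 1.67.

1.67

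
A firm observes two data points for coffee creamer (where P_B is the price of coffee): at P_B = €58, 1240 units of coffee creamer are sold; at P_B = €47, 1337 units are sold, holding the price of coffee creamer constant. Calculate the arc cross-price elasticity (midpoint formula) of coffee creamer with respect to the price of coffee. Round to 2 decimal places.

-0.36

ΔQ_A = 1337 − 1240 = 97; ΔP_B = 47 − 58 = -11.
Midpoints: Q̄_A = 1288.5, P̄_B = 52.50.
ε = (ΔQ_A/Q̄_A)/(ΔP_B/P̄_B) = (97/1288.5)/(-11/52.50) ≈ -0.36.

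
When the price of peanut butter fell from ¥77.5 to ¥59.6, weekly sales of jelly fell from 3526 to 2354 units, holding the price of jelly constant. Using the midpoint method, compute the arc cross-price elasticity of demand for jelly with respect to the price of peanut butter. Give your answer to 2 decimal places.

ΔQ_A = 2354 − 3526 = -1172; ΔP_B = 59.6 − 77.5 = -17.9.
Midpoints: Q̄_A = 2940.0, P̄_B = 68.55.
ε = (ΔQ_A/Q̄_A)/(ΔP_B/P̄_B) = (-1172/2940.0)/(-17.9/68.55) ≈ 1.53.

1.53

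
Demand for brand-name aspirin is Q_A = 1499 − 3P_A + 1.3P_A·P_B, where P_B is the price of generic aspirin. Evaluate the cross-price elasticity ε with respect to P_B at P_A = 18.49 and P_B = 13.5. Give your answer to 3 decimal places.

At P_A = 18.49 and P_B = 13.5: Q_A = 1768.030.
∂Q_A/∂P_B = 1.3P_A = 1.3(18.49) = 24.0370.
ε = (∂Q_A/∂P_B)(P_B/Q_A) = 24.0370 × (13.5/1768.030) ≈ 0.184.
ε > 0: substitutes.

0.184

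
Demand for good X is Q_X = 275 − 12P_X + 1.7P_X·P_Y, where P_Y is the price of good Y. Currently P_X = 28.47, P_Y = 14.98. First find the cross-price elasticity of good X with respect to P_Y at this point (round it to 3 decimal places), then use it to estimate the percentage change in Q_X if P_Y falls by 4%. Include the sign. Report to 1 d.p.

-4.4%

At P_X = 28.47, P_Y = 14.98: Q_X = 658.377.
∂Q_X/∂P_Y = 1.7P_X = 48.3990.
ε = (∂Q_X/∂P_Y)(P_Y/Q_X) = 48.3990 × 14.98/658.377 ≈ 1.101.
%ΔQ_X ≈ ε × %ΔP_Y = 1.101 × (-4%) = -4.4%.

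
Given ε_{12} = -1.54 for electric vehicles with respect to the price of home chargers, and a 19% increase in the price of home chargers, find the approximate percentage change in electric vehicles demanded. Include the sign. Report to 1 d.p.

%ΔQ ≈ ε × %ΔP of home chargers = -1.54 × (19%) = -29.3%.

-29.3%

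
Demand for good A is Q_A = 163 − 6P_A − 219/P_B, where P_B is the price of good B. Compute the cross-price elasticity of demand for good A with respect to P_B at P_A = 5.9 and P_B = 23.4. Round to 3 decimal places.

At P_A = 5.9 and P_B = 23.4: Q_A = 118.241.
∂Q_A/∂P_B = 219/P_B² = 0.4000.
ε = (∂Q_A/∂P_B)(P_B/Q_A) = 0.4000 × (23.4/118.241) ≈ 0.079.

0.079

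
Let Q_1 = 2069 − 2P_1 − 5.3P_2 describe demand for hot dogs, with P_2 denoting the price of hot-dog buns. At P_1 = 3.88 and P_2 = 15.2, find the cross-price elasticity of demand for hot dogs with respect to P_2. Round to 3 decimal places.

At P_1 = 3.88 and P_2 = 15.2: Q_1 = 1980.68.
∂Q_1/∂P_2 = -5.3.
ε = (∂Q_1/∂P_2)(P_2/Q_1) = -5.3 × (15.2/1980.68) ≈ -0.041.
Since ε < 0, hot dogs and hot-dog buns are complements.

-0.041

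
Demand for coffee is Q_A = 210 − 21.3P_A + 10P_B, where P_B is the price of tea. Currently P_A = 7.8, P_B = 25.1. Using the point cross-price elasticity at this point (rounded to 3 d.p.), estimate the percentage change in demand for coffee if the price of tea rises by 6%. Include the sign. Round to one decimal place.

5.1%

At P_A = 7.8, P_B = 25.1: Q_A = 294.86.
∂Q_A/∂P_B = 10.
ε = (∂Q_A/∂P_B)(P_B/Q_A) = 10.0000 × 25.1/294.86 ≈ 0.851.
%ΔQ_A ≈ ε × %ΔP_B = 0.851 × (6%) = 5.1%.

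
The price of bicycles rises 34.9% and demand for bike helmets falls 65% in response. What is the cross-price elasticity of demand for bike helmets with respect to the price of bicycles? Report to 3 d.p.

ε = (%ΔQ of bike helmets) / (%ΔP of bicycles) = (-65%) / (34.9%) ≈ -1.862.
Negative cross-price elasticity: complements.

-1.862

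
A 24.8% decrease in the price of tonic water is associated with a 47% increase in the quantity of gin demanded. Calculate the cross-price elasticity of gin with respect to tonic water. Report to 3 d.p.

-1.895

ε = (%ΔQ of gin) / (%ΔP of tonic water) = (47%) / (-24.8%) ≈ -1.895.
Negative cross-price elasticity: complements.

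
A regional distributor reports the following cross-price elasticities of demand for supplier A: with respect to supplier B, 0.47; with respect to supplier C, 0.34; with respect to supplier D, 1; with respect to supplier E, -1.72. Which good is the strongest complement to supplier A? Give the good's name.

supplier E

Complements have ε < 0. The most negative value is -1.72 (supplier E).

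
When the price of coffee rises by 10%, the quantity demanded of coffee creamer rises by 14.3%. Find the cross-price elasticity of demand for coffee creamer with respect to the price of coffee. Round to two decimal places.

1.43

ε = (%ΔQ of coffee creamer) / (%ΔP of coffee) = (14.3%) / (10%) ≈ 1.43.
Positive cross-price elasticity: substitutes.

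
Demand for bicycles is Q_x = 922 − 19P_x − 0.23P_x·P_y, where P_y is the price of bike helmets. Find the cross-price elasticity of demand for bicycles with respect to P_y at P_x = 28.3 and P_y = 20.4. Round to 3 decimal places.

-0.528

At P_x = 28.3 and P_y = 20.4: Q_x = 251.516.
∂Q_x/∂P_y = -0.23P_x = -0.23(28.3) = -6.5090.
ε = (∂Q_x/∂P_y)(P_y/Q_x) = -6.5090 × (20.4/251.516) ≈ -0.528.
ε < 0: complements.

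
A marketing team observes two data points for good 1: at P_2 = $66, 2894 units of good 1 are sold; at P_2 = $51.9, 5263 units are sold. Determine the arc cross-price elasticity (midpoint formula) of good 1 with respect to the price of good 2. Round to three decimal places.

ΔQ_1 = 5263 − 2894 = 2369; ΔP_2 = 51.9 − 66 = -14.1.
Midpoints: Q̄_1 = 4078.5, P̄_2 = 58.95.
ε = (ΔQ_1/Q̄_1)/(ΔP_2/P̄_2) = (2369/4078.5)/(-14.1/58.95) ≈ -2.428.
ε < 0: good 1 and good 2 are complements.

-2.428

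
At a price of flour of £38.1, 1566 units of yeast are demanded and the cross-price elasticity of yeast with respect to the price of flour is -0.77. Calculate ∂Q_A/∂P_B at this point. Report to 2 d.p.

ε = (∂Q_A/∂P_B)·(P_B/Q_A) ⇒ ∂Q_A/∂P_B = ε·Q_A/P_B = -0.77 × 1566/38.1 ≈ -31.65.

-31.65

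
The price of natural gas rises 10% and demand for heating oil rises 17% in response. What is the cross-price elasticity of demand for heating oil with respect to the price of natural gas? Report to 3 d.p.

1.700

ε = (%ΔQ of heating oil) / (%ΔP of natural gas) = (17%) / (10%) ≈ 1.700.
Positive cross-price elasticity: substitutes.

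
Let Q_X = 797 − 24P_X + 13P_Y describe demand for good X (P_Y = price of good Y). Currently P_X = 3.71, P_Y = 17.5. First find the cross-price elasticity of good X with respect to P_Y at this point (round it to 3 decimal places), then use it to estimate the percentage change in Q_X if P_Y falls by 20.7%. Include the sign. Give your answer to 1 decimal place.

At P_X = 3.71, P_Y = 17.5: Q_X = 935.46.
∂Q_X/∂P_Y = 13.
ε = (∂Q_X/∂P_Y)(P_Y/Q_X) = 13.0000 × 17.5/935.46 ≈ 0.243.
%ΔQ_X ≈ ε × %ΔP_Y = 0.243 × (-20.7%) = -5.0%.

-5.0%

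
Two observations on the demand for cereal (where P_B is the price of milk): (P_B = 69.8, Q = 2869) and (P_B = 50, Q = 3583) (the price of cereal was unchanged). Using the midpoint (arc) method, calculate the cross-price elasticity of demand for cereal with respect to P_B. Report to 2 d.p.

-0.67

ΔQ_A = 3583 − 2869 = 714; ΔP_B = 50 − 69.8 = -19.8.
Midpoints: Q̄_A = 3226.0, P̄_B = 59.90.
ε = (ΔQ_A/Q̄_A)/(ΔP_B/P̄_B) = (714/3226.0)/(-19.8/59.90) ≈ -0.67.
ε < 0: cereal and milk are complements.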